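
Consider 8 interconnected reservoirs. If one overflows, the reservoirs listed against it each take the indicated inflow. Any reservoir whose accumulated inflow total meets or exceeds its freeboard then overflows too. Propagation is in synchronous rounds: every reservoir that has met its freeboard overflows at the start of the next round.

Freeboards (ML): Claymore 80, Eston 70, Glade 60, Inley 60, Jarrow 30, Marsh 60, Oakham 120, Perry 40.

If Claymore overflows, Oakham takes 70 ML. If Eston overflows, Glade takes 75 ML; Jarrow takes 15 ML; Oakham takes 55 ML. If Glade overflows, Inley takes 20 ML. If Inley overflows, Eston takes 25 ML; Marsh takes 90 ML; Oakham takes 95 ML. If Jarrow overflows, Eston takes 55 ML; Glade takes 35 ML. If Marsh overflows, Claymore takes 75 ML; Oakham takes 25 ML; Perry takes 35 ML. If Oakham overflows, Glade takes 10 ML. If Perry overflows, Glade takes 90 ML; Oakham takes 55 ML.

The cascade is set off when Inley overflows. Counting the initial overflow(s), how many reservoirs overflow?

3

Round 1 — Inley overflows (initial).
  Eston: +25 → 25 < 70
  Marsh: +90 → 90 ≥ 60
  Oakham: +95 → 95 < 120
Round 2 — Marsh overflows.
  Claymore: +75 → 75 < 80
  Oakham: +25 → 120 ≥ 120
  Perry: +35 → 35 < 40
Round 3 — Oakham overflows.
  Glade: +10 → 10 < 60
No further overflows.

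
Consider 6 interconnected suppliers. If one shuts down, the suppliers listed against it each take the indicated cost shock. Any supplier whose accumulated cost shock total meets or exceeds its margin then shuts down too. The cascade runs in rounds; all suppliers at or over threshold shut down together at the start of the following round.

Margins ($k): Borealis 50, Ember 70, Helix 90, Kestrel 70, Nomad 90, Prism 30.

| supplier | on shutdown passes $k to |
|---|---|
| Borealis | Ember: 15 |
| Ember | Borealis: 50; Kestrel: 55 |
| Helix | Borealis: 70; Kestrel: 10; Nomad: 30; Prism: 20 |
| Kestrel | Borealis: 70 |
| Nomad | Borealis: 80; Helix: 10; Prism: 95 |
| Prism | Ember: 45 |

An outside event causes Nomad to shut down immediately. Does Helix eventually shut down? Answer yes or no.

no

Round 1 — Nomad shuts down (initial).
  Borealis: +80 → 80 ≥ 50
  Helix: +10 → 10 < 90
  Prism: +95 → 95 ≥ 30
Round 2 — Borealis, Prism shut down.
  Ember: +15+45 → 60 < 70
No further shutdowns.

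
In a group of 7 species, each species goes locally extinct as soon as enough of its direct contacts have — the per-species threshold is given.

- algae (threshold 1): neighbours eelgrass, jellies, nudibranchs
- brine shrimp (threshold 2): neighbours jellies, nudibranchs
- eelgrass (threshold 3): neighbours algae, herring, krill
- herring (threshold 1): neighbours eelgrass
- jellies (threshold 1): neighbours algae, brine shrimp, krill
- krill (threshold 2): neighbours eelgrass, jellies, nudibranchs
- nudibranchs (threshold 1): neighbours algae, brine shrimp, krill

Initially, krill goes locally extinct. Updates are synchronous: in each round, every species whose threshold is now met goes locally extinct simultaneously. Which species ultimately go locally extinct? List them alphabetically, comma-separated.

algae, brine shrimp, jellies, krill, nudibranchs

Round 1 — krill goes locally extinct (initial).
Round 2 — checking thresholds:
  eelgrass: 1 of 3 neighbours < 3, not yet.
  jellies: 1 of 3 neighbours ≥ 1, goes locally extinct.
  nudibranchs: 1 of 3 neighbours ≥ 1, goes locally extinct.
Round 3 — checking thresholds:
  algae: 2 of 3 neighbours ≥ 1, goes locally extinct.
  brine shrimp: 2 of 2 neighbours ≥ 2, goes locally extinct.
  eelgrass: 1 of 3 neighbours < 3, not yet.
Round 4 — no new extinctions; cascade stops.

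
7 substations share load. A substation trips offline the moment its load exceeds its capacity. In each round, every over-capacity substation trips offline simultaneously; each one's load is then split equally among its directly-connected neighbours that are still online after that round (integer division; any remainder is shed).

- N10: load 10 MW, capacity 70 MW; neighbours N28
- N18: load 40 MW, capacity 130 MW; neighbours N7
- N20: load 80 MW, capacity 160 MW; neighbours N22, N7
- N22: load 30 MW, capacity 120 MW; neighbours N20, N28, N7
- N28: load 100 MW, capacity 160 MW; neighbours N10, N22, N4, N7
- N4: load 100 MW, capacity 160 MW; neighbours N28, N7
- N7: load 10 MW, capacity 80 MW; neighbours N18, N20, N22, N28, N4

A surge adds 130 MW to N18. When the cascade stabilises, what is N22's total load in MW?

75

Round 1 — N18 at 170 > 130. N18 trips offline.
  N18 sheds 170 MW to N7: 170 each.
    N7: 10+170 = 180 > 80
Round 2 — N7 trips offline.
  N7 sheds 180 MW to N20, N22, N28, N4: 45 each.
    N20: 80+45 = 125 ≤ 160
    N22: 30+45 = 75 ≤ 120
    N28: 100+45 = 145 ≤ 160
    N4: 100+45 = 145 ≤ 160
No further trips.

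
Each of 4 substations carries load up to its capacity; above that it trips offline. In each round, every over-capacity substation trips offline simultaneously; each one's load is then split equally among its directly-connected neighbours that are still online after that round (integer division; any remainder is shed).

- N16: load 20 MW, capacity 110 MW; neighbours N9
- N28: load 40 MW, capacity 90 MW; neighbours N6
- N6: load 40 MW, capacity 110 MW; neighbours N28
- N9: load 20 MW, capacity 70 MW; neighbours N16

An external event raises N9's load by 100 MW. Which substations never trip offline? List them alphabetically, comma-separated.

Round 1 — N9 at 120 > 70. N9 trips offline.
  N9 sheds 120 MW to N16: 120 each.
    N16: 20+120 = 140 > 110
Round 2 — N16 trips offline.
  N16 sheds 140 MW: no online neighbours, lost.
No further trips.

N28, N6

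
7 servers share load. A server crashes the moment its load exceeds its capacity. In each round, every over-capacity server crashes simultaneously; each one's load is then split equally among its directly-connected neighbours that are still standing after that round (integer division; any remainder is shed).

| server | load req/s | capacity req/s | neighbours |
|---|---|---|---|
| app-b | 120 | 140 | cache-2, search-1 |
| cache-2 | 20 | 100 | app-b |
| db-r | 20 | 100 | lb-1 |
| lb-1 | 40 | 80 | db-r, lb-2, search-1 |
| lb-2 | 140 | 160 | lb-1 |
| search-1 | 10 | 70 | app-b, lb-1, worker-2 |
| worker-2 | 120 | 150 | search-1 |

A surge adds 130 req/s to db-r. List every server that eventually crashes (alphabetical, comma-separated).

Round 1 — db-r at 150 > 100. db-r crashes.
  db-r sheds 150 req/s to lb-1: 150 each.
    lb-1: 40+150 = 190 > 80
Round 2 — lb-1 crashes.
  lb-1 sheds 190 req/s to lb-2, search-1: 95 each.
    lb-2: 140+95 = 235 > 160
    search-1: 10+95 = 105 > 70
Round 3 — lb-2, search-1 crash.
  lb-2 sheds 235 req/s: no online neighbours, lost.
  search-1 sheds 105 req/s to app-b, worker-2: 52 each (1 lost).
    app-b: 120+52 = 172 > 140
    worker-2: 120+52 = 172 > 150
Round 4 — app-b, worker-2 crash.
  app-b sheds 172 req/s to cache-2: 172 each.
    cache-2: 20+172 = 192 > 100
  worker-2 sheds 172 req/s: no online neighbours, lost.
Round 5 — cache-2 crashes.
  cache-2 sheds 192 req/s: no online neighbours, lost.
No further crashes.

app-b, cache-2, db-r, lb-1, lb-2, search-1, worker-2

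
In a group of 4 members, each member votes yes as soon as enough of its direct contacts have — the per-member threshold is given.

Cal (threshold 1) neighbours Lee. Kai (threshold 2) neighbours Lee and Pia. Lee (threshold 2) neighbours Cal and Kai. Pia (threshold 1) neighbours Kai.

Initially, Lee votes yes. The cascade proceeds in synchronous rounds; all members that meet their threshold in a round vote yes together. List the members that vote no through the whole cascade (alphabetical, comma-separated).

Round 1 — Lee votes yes (initial).
Round 2 — checking thresholds:
  Cal: 1 of 1 neighbours ≥ 1, votes yes.
  Kai: 1 of 2 neighbours < 2, holds.
Round 3 — no new yes votes; cascade stops.

Kai, Pia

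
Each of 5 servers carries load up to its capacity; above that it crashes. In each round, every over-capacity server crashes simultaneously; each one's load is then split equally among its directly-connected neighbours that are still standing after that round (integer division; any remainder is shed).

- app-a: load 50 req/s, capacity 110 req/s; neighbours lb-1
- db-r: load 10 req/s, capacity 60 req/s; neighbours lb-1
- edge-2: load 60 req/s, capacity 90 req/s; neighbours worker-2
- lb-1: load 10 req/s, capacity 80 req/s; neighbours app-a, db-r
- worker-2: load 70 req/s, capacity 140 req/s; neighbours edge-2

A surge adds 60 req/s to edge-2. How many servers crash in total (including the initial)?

2

Round 1 — edge-2 at 120 > 90. edge-2 crashes.
  edge-2 sheds 120 req/s to worker-2: 120 each.
    worker-2: 70+120 = 190 > 140
Round 2 — worker-2 crashes.
  worker-2 sheds 190 req/s: no online neighbours, lost.
No further crashes.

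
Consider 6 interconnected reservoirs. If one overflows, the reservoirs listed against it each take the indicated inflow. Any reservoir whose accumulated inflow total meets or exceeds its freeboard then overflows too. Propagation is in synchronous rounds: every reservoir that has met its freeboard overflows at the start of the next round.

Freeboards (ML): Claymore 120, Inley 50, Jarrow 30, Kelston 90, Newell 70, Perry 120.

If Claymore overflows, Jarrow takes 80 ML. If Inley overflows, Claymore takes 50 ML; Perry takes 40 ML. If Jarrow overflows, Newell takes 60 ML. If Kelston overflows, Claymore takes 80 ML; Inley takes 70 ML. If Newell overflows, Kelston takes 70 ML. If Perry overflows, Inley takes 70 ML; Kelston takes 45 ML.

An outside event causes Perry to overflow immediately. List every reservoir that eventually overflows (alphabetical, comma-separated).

Inley, Perry

Round 1 — Perry overflows (initial).
  Inley: +70 → 70 ≥ 50
  Kelston: +45 → 45 < 90
Round 2 — Inley overflows.
  Claymore: +50 → 50 < 120
No further overflows.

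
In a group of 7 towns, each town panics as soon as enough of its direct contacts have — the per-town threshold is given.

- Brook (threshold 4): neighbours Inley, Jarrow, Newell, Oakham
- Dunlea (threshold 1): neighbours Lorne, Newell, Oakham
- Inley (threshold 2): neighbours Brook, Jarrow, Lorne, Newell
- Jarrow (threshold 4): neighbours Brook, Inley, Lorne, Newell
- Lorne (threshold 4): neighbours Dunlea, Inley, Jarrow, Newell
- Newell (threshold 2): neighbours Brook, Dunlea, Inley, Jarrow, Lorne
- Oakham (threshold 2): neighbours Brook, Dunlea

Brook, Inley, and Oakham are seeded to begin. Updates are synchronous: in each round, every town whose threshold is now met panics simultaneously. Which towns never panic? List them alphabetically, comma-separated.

Round 1 — Brook, Inley, Oakham panic (initial).
Round 2 — checking thresholds:
  Dunlea: 1 of 3 neighbours ≥ 1, panics.
  Jarrow: 2 of 4 neighbours < 4, not yet.
  Lorne: 1 of 4 neighbours < 4, not yet.
  Newell: 2 of 5 neighbours ≥ 2, panics.
Round 3 — no new panics; cascade stops.

Jarrow, Lorne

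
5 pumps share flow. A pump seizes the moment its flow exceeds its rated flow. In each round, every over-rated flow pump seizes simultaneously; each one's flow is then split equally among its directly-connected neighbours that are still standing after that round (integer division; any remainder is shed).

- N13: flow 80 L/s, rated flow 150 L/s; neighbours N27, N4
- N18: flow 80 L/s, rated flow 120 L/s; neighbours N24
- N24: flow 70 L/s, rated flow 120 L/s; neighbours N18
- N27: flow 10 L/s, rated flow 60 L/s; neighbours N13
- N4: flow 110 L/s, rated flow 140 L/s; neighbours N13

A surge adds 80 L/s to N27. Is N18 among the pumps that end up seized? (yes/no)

no

Round 1 — N27 at 90 > 60. N27 seizes.
  N27 sheds 90 L/s to N13: 90 each.
    N13: 80+90 = 170 > 150
Round 2 — N13 seizes.
  N13 sheds 170 L/s to N4: 170 each.
    N4: 110+170 = 280 > 140
Round 3 — N4 seizes.
  N4 sheds 280 L/s: no online neighbours, lost.
No further seizures.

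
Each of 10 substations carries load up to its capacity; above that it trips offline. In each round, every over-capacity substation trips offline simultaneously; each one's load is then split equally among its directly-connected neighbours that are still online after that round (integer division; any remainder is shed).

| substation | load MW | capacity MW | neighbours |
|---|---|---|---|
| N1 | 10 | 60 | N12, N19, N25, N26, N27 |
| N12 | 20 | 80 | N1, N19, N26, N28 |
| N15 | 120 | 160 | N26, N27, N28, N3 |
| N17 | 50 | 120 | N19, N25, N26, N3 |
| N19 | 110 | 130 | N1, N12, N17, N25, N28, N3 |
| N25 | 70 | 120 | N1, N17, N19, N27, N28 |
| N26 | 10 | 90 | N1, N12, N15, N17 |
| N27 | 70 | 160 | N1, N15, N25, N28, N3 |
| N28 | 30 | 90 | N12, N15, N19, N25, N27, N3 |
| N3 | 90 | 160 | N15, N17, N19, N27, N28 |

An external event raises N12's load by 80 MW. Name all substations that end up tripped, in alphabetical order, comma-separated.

Round 1 — N12 at 100 > 80. N12 trips offline.
  N12 sheds 100 MW to N1, N19, N26, N28: 25 each.
    N1: 10+25 = 35 ≤ 60
    N19: 110+25 = 135 > 130
    N26: 10+25 = 35 ≤ 90
    N28: 30+25 = 55 ≤ 90
Round 2 — N19 trips offline.
  N19 sheds 135 MW to N1, N17, N25, N28, N3: 27 each.
    N1: 35+27 = 62 > 60
    N17: 50+27 = 77 ≤ 120
    N25: 70+27 = 97 ≤ 120
    N28: 55+27 = 82 ≤ 90
    N3: 90+27 = 117 ≤ 160
Round 3 — N1 trips offline.
  N1 sheds 62 MW to N25, N26, N27: 20 each (2 lost).
    N25: 97+20 = 117 ≤ 120
    N26: 35+20 = 55 ≤ 90
    N27: 70+20 = 90 ≤ 160
No further trips.

N1, N12, N19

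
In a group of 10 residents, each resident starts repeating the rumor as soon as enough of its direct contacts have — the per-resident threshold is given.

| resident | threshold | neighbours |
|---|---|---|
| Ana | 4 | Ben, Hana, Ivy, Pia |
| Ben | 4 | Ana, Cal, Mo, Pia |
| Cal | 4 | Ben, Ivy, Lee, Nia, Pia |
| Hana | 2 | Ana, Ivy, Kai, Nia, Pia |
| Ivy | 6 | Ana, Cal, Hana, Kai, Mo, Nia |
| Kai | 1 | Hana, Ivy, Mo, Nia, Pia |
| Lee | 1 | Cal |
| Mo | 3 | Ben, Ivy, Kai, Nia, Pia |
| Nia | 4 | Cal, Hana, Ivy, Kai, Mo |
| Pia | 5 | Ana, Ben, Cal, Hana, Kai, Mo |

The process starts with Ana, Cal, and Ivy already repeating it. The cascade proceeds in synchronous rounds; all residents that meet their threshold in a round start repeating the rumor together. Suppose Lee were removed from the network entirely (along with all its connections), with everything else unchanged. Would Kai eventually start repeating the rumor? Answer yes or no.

With Lee removed:
Round 1 — Ana, Cal, Ivy start repeating the rumor (initial).
Round 2 — checking thresholds:
  Ben: 2 of 4 neighbours < 4, below threshold.
  Hana: 2 of 5 neighbours ≥ 2, starts repeating the rumor.
  Kai: 1 of 5 neighbours ≥ 1, starts repeating the rumor.
  Mo: 1 of 5 neighbours < 3, below threshold.
  Nia: 2 of 5 neighbours < 4, below threshold.
  Pia: 2 of 6 neighbours < 5, below threshold.
Round 3 — checking thresholds:
  Ben: 2 of 4 neighbours < 4, below threshold.
  Mo: 2 of 5 neighbours < 3, below threshold.
  Nia: 4 of 5 neighbours ≥ 4, starts repeating the rumor.
  Pia: 4 of 6 neighbours < 5, below threshold.
Round 4 — checking thresholds:
  Ben: 2 of 4 neighbours < 4, below threshold.
  Mo: 3 of 5 neighbours ≥ 3, starts repeating the rumor.
  Pia: 4 of 6 neighbours < 5, below threshold.
Round 5 — checking thresholds:
  Ben: 3 of 4 neighbours < 4, below threshold.
  Pia: 5 of 6 neighbours ≥ 5, starts repeating the rumor.
Round 6 — checking thresholds:
  Ben: 4 of 4 neighbours ≥ 4, starts repeating the rumor.
Round 7 — no new spreads; cascade stops.

yes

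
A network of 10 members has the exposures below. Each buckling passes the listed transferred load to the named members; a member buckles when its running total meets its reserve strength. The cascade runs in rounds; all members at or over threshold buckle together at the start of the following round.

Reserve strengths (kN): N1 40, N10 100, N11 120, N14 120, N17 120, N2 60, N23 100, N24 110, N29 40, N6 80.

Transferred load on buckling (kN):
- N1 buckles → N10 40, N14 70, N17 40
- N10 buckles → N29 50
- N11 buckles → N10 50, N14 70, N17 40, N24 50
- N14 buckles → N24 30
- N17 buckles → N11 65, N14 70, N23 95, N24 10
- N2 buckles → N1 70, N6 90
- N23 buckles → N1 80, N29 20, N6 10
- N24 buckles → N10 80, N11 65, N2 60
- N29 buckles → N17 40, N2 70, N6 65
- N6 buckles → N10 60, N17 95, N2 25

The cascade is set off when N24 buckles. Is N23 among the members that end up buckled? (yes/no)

Round 1 — N24 buckles (initial).
  N10: +80 → 80 < 100
  N11: +65 → 65 < 120
  N2: +60 → 60 ≥ 60
Round 2 — N2 buckles.
  N1: +70 → 70 ≥ 40
  N6: +90 → 90 ≥ 80
Round 3 — N1, N6 buckle.
  N10: +40+60 → 180 ≥ 100
  N14: +70 → 70 < 120
  N17: +40+95 → 135 ≥ 120
Round 4 — N10, N17 buckle.
  N11: +65 → 130 ≥ 120
  N14: +70 → 140 ≥ 120
  N23: +95 → 95 < 100
  N29: +50 → 50 ≥ 40
Round 5 — N11, N14, N29 buckle.
No further bucklings.

no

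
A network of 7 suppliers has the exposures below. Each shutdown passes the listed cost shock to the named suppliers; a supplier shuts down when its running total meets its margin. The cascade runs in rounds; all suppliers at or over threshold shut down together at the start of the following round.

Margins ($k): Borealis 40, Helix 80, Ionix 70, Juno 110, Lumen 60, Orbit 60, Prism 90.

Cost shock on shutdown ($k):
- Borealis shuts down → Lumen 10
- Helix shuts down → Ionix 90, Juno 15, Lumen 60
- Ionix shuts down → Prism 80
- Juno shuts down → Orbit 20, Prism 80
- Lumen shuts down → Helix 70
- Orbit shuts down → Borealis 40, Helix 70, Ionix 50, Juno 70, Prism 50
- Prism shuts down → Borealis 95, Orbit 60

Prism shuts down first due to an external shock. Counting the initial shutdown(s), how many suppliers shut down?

Round 1 — Prism shuts down (initial).
  Borealis: +95 → 95 ≥ 40
  Orbit: +60 → 60 ≥ 60
Round 2 — Borealis, Orbit shut down.
  Helix: +70 → 70 < 80
  Ionix: +50 → 50 < 70
  Juno: +70 → 70 < 110
  Lumen: +10 → 10 < 60
No further shutdowns.

3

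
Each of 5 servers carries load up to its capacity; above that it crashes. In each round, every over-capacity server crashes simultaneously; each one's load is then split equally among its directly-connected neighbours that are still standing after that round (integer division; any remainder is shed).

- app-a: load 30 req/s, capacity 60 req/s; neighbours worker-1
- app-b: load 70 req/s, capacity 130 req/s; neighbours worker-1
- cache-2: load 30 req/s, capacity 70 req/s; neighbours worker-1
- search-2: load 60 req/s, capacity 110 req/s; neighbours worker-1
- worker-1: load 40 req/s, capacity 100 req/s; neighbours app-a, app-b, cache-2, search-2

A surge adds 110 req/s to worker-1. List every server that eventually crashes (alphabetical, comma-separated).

app-a, worker-1

Round 1 — worker-1 at 150 > 100. worker-1 crashes.
  worker-1 sheds 150 req/s to app-a, app-b, cache-2, search-2: 37 each (2 lost).
    app-a: 30+37 = 67 > 60
    app-b: 70+37 = 107 ≤ 130
    cache-2: 30+37 = 67 ≤ 70
    search-2: 60+37 = 97 ≤ 110
Round 2 — app-a crashes.
  app-a sheds 67 req/s: no online neighbours, lost.
No further crashes.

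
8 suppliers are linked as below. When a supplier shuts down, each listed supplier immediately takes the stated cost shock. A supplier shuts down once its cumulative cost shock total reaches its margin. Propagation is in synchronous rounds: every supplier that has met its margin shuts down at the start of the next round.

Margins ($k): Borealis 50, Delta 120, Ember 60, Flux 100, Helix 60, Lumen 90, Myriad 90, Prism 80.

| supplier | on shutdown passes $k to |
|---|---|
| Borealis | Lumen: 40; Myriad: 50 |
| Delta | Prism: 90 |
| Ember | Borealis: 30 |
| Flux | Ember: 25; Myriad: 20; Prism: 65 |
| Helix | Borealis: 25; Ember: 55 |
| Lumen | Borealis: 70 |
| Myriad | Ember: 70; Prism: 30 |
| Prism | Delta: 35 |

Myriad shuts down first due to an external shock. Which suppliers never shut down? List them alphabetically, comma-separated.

Round 1 — Myriad shuts down (initial).
  Ember: +70 → 70 ≥ 60
  Prism: +30 → 30 < 80
Round 2 — Ember shuts down.
  Borealis: +30 → 30 < 50
No further shutdowns.

Borealis, Delta, Flux, Helix, Lumen, Prism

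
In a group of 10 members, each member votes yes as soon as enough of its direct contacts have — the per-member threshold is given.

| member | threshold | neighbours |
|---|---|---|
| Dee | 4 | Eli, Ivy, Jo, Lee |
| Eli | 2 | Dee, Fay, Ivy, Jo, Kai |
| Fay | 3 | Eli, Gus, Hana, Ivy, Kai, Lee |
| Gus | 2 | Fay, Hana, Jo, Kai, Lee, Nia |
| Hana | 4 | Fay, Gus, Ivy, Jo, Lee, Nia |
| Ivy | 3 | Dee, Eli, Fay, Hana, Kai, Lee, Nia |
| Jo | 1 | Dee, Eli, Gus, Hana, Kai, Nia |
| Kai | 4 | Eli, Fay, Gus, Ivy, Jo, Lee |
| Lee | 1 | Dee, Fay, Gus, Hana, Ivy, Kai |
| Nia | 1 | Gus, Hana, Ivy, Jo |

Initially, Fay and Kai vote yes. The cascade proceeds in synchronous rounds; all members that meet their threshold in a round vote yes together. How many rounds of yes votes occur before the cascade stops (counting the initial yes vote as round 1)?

Round 1 — Fay, Kai vote yes (initial).
Round 2 — checking thresholds:
  Eli: 2 of 5 neighbours ≥ 2, votes yes.
  Gus: 2 of 6 neighbours ≥ 2, votes yes.
  Hana: 1 of 6 neighbours < 4, not yet.
  Ivy: 2 of 7 neighbours < 3, not yet.
  Jo: 1 of 6 neighbours ≥ 1, votes yes.
  Lee: 2 of 6 neighbours ≥ 1, votes yes.
Round 3 — checking thresholds:
  Dee: 3 of 4 neighbours < 4, not yet.
  Hana: 4 of 6 neighbours ≥ 4, votes yes.
  Ivy: 4 of 7 neighbours ≥ 3, votes yes.
  Nia: 2 of 4 neighbours ≥ 1, votes yes.
Round 4 — checking thresholds:
  Dee: 4 of 4 neighbours ≥ 4, votes yes.
Round 5 — no new yes votes; cascade stops.

4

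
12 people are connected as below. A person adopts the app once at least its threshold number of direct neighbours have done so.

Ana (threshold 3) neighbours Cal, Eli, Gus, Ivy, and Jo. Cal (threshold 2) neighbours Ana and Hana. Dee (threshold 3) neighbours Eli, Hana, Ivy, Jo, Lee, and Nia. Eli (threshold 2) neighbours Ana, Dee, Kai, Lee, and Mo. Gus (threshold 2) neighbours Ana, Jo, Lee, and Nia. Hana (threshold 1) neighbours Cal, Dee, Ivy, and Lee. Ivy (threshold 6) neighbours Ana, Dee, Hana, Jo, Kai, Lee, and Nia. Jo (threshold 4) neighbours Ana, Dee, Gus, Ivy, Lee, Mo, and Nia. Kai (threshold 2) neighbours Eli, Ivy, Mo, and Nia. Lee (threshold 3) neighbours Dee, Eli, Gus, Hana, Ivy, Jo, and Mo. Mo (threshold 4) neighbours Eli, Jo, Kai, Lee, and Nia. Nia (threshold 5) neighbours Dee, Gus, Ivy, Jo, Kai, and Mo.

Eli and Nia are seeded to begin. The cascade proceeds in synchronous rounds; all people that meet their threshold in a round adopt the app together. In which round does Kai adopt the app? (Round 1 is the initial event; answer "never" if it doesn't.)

2

Round 1 — Eli, Nia adopt the app (initial).
Round 2 — checking thresholds:
  Ana: 1 of 5 neighbours < 3, not yet.
  Dee: 2 of 6 neighbours < 3, not yet.
  Gus: 1 of 4 neighbours < 2, not yet.
  Ivy: 1 of 7 neighbours < 6, not yet.
  Jo: 1 of 7 neighbours < 4, not yet.
  Kai: 2 of 4 neighbours ≥ 2, adopts the app.
  Lee: 1 of 7 neighbours < 3, not yet.
  Mo: 2 of 5 neighbours < 4, not yet.
Round 3 — no new adoptions; cascade stops.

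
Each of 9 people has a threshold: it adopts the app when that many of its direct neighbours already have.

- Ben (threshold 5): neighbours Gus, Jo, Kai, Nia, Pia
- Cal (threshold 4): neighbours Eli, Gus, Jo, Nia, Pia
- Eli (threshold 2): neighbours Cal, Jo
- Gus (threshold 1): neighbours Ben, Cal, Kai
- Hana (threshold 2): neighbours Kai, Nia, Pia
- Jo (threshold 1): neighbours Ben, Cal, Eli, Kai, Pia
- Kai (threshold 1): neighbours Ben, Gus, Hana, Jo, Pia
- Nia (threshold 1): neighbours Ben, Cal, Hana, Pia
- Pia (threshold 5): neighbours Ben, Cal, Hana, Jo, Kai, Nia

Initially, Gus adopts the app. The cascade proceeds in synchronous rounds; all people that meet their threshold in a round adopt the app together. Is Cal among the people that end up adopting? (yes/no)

no

Round 1 — Gus adopts the app (initial).
Round 2 — checking thresholds:
  Ben: 1 of 5 neighbours < 5, below threshold.
  Cal: 1 of 5 neighbours < 4, below threshold.
  Kai: 1 of 5 neighbours ≥ 1, adopts the app.
Round 3 — checking thresholds:
  Ben: 2 of 5 neighbours < 5, below threshold.
  Cal: 1 of 5 neighbours < 4, below threshold.
  Hana: 1 of 3 neighbours < 2, below threshold.
  Jo: 1 of 5 neighbours ≥ 1, adopts the app.
  Pia: 1 of 6 neighbours < 5, below threshold.
Round 4 — no new adoptions; cascade stops.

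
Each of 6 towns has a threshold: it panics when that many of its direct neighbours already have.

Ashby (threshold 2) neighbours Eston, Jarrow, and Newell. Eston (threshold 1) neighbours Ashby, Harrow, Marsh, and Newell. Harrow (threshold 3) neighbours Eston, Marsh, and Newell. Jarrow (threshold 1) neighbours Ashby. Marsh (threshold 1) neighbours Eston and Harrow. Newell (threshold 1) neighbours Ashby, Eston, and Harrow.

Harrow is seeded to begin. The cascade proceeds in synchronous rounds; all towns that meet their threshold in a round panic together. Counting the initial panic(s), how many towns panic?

6

Round 1 — Harrow panics (initial).
Round 2 — checking thresholds:
  Eston: 1 of 4 neighbours ≥ 1, panics.
  Marsh: 1 of 2 neighbours ≥ 1, panics.
  Newell: 1 of 3 neighbours ≥ 1, panics.
Round 3 — checking thresholds:
  Ashby: 2 of 3 neighbours ≥ 2, panics.
Round 4 — checking thresholds:
  Jarrow: 1 of 1 neighbours ≥ 1, panics.
Round 5 — no new panics; cascade stops.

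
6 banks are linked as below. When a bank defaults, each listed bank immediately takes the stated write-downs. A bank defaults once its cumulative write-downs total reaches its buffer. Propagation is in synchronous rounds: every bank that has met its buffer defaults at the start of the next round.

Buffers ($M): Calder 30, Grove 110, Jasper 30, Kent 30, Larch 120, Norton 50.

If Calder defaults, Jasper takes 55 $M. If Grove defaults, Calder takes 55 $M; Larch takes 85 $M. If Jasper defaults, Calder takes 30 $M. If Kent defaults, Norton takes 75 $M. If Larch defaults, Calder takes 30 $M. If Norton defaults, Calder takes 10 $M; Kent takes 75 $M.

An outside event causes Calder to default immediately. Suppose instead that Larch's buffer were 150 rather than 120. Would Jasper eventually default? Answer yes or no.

yes

With Larch's buffer at 150:
Round 1 — Calder defaults (initial).
  Jasper: +55 → 55 ≥ 30
Round 2 — Jasper defaults.
No further defaults.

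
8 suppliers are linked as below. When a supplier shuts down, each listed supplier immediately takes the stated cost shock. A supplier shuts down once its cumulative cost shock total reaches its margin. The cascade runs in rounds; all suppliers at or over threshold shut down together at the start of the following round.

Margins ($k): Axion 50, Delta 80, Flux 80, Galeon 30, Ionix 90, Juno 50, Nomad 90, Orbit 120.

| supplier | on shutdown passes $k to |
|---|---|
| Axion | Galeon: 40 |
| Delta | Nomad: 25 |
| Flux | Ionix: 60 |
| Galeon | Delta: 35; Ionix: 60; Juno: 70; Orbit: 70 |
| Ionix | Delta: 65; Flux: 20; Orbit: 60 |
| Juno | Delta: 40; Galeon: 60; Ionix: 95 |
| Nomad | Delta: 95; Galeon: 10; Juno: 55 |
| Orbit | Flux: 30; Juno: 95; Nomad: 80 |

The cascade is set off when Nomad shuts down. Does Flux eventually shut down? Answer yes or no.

Round 1 — Nomad shuts down (initial).
  Delta: +95 → 95 ≥ 80
  Galeon: +10 → 10 < 30
  Juno: +55 → 55 ≥ 50
Round 2 — Delta, Juno shut down.
  Galeon: +60 → 70 ≥ 30
  Ionix: +95 → 95 ≥ 90
Round 3 — Galeon, Ionix shut down.
  Flux: +20 → 20 < 80
  Orbit: +70+60 → 130 ≥ 120
Round 4 — Orbit shuts down.
  Flux: +30 → 50 < 80
No further shutdowns.

no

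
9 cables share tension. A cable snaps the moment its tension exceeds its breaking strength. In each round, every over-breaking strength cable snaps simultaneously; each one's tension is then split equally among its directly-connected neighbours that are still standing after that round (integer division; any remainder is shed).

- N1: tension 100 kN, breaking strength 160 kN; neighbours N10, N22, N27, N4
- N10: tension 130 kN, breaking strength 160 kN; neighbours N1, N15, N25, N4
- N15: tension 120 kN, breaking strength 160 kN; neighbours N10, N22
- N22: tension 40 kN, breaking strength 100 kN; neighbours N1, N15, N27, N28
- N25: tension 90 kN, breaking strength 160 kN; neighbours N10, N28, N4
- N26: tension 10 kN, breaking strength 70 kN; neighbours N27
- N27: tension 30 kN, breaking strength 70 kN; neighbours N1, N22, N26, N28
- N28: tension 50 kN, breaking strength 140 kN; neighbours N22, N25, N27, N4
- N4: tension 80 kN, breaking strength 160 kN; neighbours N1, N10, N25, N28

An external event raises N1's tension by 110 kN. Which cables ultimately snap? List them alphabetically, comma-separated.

N1, N10, N15, N22, N25, N27, N28, N4

Round 1 — N1 at 210 > 160. N1 snaps.
  N1 sheds 210 kN to N10, N22, N27, N4: 52 each (2 lost).
    N10: 130+52 = 182 > 160
    N22: 40+52 = 92 ≤ 100
    N27: 30+52 = 82 > 70
    N4: 80+52 = 132 ≤ 160
Round 2 — N10, N27 snap.
  N10 sheds 182 kN to N15, N25, N4: 60 each (2 lost).
    N15: 120+60 = 180 > 160
    N25: 90+60 = 150 ≤ 160
    N4: 132+60 = 192 > 160
  N27 sheds 82 kN to N22, N26, N28: 27 each (1 lost).
    N22: 92+27 = 119 > 100
    N26: 10+27 = 37 ≤ 70
    N28: 50+27 = 77 ≤ 140
Round 3 — N15, N22, N4 snap.
  N15 sheds 180 kN: no online neighbours, lost.
  N22 sheds 119 kN to N28: 119 each.
    N28: 77+119 = 196 > 140
  N4 sheds 192 kN to N25, N28: 96 each.
    N25: 150+96 = 246 > 160
    N28: 196+96 = 292 > 140
Round 4 — N25, N28 snap.
  N25 sheds 246 kN: no online neighbours, lost.
  N28 sheds 292 kN: no online neighbours, lost.
No further breaks.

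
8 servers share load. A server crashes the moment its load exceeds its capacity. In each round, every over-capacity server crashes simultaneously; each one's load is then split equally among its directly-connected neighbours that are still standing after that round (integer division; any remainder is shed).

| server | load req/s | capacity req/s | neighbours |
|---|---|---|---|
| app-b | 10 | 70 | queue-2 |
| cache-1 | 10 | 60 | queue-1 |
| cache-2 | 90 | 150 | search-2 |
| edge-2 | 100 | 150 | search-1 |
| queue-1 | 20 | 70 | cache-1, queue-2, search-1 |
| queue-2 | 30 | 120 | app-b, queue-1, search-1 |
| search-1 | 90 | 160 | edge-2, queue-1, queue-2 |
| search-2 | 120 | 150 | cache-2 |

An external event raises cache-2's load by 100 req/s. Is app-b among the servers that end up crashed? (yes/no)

Round 1 — cache-2 at 190 > 150. cache-2 crashes.
  cache-2 sheds 190 req/s to search-2: 190 each.
    search-2: 120+190 = 310 > 150
Round 2 — search-2 crashes.
  search-2 sheds 310 req/s: no online neighbours, lost.
No further crashes.

no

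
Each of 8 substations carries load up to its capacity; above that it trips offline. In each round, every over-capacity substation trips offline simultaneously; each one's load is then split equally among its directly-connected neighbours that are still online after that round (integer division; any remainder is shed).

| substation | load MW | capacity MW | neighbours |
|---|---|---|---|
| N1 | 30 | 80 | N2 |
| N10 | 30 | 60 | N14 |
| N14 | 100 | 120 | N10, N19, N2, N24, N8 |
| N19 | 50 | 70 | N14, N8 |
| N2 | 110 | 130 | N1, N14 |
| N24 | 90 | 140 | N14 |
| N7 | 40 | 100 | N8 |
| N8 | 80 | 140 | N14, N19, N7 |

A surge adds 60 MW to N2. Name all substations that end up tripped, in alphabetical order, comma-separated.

N1, N10, N14, N19, N2, N7, N8

Round 1 — N2 at 170 > 130. N2 trips offline.
  N2 sheds 170 MW to N1, N14: 85 each.
    N1: 30+85 = 115 > 80
    N14: 100+85 = 185 > 120
Round 2 — N1, N14 trip offline.
  N1 sheds 115 MW: no online neighbours, lost.
  N14 sheds 185 MW to N10, N19, N24, N8: 46 each (1 lost).
    N10: 30+46 = 76 > 60
    N19: 50+46 = 96 > 70
    N24: 90+46 = 136 ≤ 140
    N8: 80+46 = 126 ≤ 140
Round 3 — N10, N19 trip offline.
  N10 sheds 76 MW: no online neighbours, lost.
  N19 sheds 96 MW to N8: 96 each.
    N8: 126+96 = 222 > 140
Round 4 — N8 trips offline.
  N8 sheds 222 MW to N7: 222 each.
    N7: 40+222 = 262 > 100
Round 5 — N7 trips offline.
  N7 sheds 262 MW: no online neighbours, lost.
No further trips.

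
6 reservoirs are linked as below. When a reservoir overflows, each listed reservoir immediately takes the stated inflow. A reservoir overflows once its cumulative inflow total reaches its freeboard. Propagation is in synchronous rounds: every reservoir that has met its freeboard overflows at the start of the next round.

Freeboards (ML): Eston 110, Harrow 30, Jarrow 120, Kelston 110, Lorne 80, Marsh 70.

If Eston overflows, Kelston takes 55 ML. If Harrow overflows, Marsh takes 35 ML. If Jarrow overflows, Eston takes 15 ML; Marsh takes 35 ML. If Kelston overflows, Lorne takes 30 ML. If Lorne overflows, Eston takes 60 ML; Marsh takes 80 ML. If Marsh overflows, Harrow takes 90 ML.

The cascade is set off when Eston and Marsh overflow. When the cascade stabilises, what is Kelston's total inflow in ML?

Round 1 — Eston, Marsh overflow (initial).
  Harrow: +90 → 90 ≥ 30
  Kelston: +55 → 55 < 110
Round 2 — Harrow overflows.
No further overflows.

55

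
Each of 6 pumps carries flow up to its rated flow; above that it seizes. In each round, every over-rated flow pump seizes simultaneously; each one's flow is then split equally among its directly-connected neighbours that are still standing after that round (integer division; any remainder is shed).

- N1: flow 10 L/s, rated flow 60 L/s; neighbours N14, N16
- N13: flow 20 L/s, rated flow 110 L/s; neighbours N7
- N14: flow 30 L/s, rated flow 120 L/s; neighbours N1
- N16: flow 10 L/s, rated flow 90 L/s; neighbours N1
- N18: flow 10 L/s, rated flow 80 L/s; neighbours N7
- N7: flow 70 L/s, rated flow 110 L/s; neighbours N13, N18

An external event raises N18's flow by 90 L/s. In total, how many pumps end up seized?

3

Round 1 — N18 at 100 > 80. N18 seizes.
  N18 sheds 100 L/s to N7: 100 each.
    N7: 70+100 = 170 > 110
Round 2 — N7 seizes.
  N7 sheds 170 L/s to N13: 170 each.
    N13: 20+170 = 190 > 110
Round 3 — N13 seizes.
  N13 sheds 190 L/s: no online neighbours, lost.
No further seizures.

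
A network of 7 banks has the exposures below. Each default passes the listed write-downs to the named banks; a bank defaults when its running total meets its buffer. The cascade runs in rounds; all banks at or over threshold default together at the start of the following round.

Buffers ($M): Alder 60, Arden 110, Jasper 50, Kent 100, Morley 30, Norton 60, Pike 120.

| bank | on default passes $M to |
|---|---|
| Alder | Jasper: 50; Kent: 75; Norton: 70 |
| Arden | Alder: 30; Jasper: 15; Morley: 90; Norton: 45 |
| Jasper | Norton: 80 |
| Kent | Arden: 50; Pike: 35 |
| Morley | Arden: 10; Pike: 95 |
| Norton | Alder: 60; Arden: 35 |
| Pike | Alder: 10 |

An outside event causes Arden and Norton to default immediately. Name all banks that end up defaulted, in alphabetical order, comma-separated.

Alder, Arden, Jasper, Morley, Norton

Round 1 — Arden, Norton default (initial).
  Alder: +30+60 → 90 ≥ 60
  Jasper: +15 → 15 < 50
  Morley: +90 → 90 ≥ 30
Round 2 — Alder, Morley default.
  Jasper: +50 → 65 ≥ 50
  Kent: +75 → 75 < 100
  Pike: +95 → 95 < 120
Round 3 — Jasper defaults.
No further defaults.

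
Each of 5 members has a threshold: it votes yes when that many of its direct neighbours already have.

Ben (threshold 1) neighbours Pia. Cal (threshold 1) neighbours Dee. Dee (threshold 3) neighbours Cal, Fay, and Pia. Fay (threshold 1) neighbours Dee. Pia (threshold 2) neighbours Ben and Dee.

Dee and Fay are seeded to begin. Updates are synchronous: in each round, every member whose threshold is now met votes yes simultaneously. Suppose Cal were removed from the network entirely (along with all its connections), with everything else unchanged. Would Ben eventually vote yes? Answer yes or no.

With Cal removed:
Round 1 — Dee, Fay vote yes (initial).
Round 2 — no new yes votes; cascade stops.

no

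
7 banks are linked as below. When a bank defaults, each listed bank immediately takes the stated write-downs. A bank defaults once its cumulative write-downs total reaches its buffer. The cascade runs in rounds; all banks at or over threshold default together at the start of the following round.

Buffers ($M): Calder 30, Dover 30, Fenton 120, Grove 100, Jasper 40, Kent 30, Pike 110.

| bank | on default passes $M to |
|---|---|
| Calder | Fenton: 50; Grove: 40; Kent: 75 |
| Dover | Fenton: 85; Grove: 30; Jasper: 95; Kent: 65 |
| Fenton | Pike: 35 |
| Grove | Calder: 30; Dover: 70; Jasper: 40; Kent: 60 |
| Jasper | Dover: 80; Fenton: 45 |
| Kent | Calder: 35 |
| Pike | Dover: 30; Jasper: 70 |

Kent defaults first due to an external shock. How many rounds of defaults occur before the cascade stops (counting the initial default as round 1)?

2

Round 1 — Kent defaults (initial).
  Calder: +35 → 35 ≥ 30
Round 2 — Calder defaults.
  Fenton: +50 → 50 < 120
  Grove: +40 → 40 < 100
No further defaults.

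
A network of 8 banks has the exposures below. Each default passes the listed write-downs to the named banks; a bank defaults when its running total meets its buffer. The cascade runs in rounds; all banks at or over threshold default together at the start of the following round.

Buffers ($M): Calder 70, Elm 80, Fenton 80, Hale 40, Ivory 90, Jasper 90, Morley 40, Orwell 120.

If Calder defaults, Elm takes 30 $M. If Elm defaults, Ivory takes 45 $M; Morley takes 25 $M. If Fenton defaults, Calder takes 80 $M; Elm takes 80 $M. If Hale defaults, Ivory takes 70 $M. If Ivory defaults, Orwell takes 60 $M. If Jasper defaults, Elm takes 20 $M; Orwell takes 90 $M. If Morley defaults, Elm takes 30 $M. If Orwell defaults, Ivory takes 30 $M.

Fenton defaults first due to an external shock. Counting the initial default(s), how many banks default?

3

Round 1 — Fenton defaults (initial).
  Calder: +80 → 80 ≥ 70
  Elm: +80 → 80 ≥ 80
Round 2 — Calder, Elm default.
  Ivory: +45 → 45 < 90
  Morley: +25 → 25 < 40
No further defaults.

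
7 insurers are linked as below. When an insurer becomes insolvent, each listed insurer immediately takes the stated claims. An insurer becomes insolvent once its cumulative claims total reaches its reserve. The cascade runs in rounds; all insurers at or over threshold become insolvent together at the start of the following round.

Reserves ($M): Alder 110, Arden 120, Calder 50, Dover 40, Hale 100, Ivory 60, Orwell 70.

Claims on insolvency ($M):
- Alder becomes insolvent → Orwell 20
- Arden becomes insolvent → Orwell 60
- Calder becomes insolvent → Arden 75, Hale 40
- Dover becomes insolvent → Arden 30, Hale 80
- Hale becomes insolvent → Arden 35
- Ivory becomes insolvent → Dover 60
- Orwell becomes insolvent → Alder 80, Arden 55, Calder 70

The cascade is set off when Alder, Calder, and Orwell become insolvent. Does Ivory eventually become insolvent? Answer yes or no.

no

Round 1 — Alder, Calder, Orwell become insolvent (initial).
  Arden: +75+55 → 130 ≥ 120
  Hale: +40 → 40 < 100
Round 2 — Arden becomes insolvent.
No further insolvencies.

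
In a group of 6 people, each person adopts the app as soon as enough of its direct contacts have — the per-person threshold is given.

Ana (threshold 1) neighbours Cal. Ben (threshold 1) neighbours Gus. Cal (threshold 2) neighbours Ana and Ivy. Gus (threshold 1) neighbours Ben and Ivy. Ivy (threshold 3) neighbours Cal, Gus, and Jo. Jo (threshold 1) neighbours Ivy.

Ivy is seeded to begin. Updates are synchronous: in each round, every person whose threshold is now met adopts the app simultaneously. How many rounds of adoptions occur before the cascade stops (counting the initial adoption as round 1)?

Round 1 — Ivy adopts the app (initial).
Round 2 — checking thresholds:
  Cal: 1 of 2 neighbours < 2, holds.
  Gus: 1 of 2 neighbours ≥ 1, adopts the app.
  Jo: 1 of 1 neighbours ≥ 1, adopts the app.
Round 3 — checking thresholds:
  Ben: 1 of 1 neighbours ≥ 1, adopts the app.
  Cal: 1 of 2 neighbours < 2, holds.
Round 4 — no new adoptions; cascade stops.

3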